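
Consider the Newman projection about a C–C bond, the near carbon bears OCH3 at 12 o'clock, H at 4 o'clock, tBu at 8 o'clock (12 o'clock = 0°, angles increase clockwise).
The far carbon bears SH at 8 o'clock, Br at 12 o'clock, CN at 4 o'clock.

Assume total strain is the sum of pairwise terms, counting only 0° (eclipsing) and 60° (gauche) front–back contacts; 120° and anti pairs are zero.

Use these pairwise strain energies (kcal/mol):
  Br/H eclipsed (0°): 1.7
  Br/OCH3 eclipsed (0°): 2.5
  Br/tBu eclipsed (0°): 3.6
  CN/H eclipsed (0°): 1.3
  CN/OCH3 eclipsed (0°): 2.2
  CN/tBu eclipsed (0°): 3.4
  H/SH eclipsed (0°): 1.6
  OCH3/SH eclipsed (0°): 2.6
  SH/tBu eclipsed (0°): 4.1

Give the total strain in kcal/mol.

This conformer (eclipsed): OCH3–Br eclipsed, H–CN eclipsed, tBu–SH eclipsed; 2.5 + 1.3 + 4.1 = 7.9 kcal/mol.

7.9 kcal/mol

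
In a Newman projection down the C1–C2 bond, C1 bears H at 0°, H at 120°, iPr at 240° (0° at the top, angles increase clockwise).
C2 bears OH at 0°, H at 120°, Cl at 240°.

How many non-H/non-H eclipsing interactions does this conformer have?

Non-H eclipsing pairs: iPr(240°)/Cl(240°) — 1 interaction.

1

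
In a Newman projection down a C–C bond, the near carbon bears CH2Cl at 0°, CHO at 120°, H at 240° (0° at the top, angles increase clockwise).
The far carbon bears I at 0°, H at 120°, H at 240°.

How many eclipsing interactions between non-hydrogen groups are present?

1

Non-H eclipsing pairs: CH2Cl(0°)/I(0°) — 1 interaction.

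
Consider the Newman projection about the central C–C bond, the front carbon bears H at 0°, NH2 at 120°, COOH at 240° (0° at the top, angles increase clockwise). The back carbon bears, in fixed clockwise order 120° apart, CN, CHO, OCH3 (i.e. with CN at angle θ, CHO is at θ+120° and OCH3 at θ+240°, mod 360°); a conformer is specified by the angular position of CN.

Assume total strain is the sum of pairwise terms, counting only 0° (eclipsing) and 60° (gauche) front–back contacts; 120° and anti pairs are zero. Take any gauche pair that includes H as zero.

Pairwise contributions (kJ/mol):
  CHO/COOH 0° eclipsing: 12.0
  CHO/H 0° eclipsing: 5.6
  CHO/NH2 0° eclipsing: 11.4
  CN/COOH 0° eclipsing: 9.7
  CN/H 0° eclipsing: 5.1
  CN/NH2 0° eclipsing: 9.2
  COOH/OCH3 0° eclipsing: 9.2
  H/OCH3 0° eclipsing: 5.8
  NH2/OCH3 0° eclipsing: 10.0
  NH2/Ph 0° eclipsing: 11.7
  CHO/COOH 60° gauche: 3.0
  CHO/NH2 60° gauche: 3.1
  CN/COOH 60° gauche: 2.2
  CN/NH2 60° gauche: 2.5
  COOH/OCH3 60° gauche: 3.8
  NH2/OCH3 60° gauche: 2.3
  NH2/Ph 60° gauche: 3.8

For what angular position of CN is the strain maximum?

CN at 0° (eclipsed): H(0°)/CN(0°) eclipsed 5.1; NH2(120°)/CHO(120°) eclipsed 11.4; COOH(240°)/OCH3(240°) eclipsed 9.2 → 25.7 kJ/mol.
CN at 60° (staggered): NH2(120°)/CN(60°) gauche 2.5; NH2(120°)/CHO(180°) gauche 3.1; COOH(240°)/CHO(180°) gauche 3.0; COOH(240°)/OCH3(300°) gauche 3.8 → 12.4 kJ/mol.
CN at 120° (eclipsed): H(0°)/OCH3(0°) eclipsed 5.8; NH2(120°)/CN(120°) eclipsed 9.2; COOH(240°)/CHO(240°) eclipsed 12.0 → 27.0 kJ/mol.
CN at 180° (staggered): NH2(120°)/CN(180°) gauche 2.5; NH2(120°)/OCH3(60°) gauche 2.3; COOH(240°)/CN(180°) gauche 2.2; COOH(240°)/CHO(300°) gauche 3.0 → 10.0 kJ/mol.
CN at 240° (eclipsed): H(0°)/CHO(0°) eclipsed 5.6; NH2(120°)/OCH3(120°) eclipsed 10.0; COOH(240°)/CN(240°) eclipsed 9.7 → 25.3 kJ/mol.
CN at 300° (staggered): NH2(120°)/CHO(60°) gauche 3.1; NH2(120°)/OCH3(180°) gauche 2.3; COOH(240°)/CN(300°) gauche 2.2; COOH(240°)/OCH3(180°) gauche 3.8 → 11.4 kJ/mol.
The maximum (27.0 kJ/mol) occurs with CN at 120°.

120°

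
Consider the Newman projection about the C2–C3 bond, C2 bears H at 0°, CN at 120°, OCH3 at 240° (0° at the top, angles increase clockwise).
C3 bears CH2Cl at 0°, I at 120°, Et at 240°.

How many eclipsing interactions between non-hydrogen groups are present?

Non-H eclipsing pairs: CN(120°)/I(120°); OCH3(240°)/Et(240°) — 2 interactions.

2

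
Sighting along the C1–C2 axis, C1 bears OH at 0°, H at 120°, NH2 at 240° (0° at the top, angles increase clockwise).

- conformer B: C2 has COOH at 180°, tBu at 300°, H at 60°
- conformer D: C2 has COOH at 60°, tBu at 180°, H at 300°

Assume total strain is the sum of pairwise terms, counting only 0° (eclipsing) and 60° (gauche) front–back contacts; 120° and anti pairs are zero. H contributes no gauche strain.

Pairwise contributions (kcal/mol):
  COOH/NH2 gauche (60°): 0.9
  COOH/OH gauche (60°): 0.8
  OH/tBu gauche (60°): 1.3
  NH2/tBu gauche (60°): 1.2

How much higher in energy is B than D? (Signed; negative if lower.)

+1.4 kcal/mol

B (staggered): OH–tBu gauche, NH2–COOH gauche, NH2–tBu gauche; 1.3 + 0.9 + 1.2 = 3.4 kcal/mol.
D (staggered): OH–COOH gauche, NH2–tBu gauche; 0.8 + 1.2 = 2.0 kcal/mol.
E(B) − E(D) = 3.4 − 2.0 = +1.4 kcal/mol.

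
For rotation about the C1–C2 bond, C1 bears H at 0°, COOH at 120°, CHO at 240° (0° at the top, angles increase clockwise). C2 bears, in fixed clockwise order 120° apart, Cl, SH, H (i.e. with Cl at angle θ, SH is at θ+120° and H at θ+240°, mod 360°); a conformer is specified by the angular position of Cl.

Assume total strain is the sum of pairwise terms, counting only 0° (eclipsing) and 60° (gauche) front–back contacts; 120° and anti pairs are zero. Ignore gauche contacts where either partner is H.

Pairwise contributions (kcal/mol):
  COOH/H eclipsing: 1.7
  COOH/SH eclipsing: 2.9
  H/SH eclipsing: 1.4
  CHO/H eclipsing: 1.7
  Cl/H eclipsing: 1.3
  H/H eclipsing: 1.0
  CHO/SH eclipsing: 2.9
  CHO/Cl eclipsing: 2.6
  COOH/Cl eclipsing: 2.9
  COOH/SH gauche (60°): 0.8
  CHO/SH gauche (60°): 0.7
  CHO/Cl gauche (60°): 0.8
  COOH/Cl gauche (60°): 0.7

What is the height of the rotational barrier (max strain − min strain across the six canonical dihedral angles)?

Cl at 0° (eclipsed): H–Cl eclipsed, COOH–SH eclipsed, CHO–H eclipsed; 1.3 + 2.9 + 1.7 = 5.9 kcal/mol.
Cl at 60° (staggered): COOH–Cl gauche, COOH–SH gauche, CHO–SH gauche; 0.7 + 0.8 + 0.7 = 2.2 kcal/mol.
Cl at 120° (eclipsed): H–H eclipsed, COOH–Cl eclipsed, CHO–SH eclipsed; 1.0 + 2.9 + 2.9 = 6.8 kcal/mol.
Cl at 180° (staggered): COOH–Cl gauche, CHO–Cl gauche, CHO–SH gauche; 0.7 + 0.8 + 0.7 = 2.2 kcal/mol.
Cl at 240° (eclipsed): H–SH eclipsed, COOH–H eclipsed, CHO–Cl eclipsed; 1.4 + 1.7 + 2.6 = 5.7 kcal/mol.
Cl at 300° (staggered): COOH–SH gauche, CHO–Cl gauche; 0.8 + 0.8 = 1.6 kcal/mol.
Max at 120° (6.8 kcal/mol), min at 300° (1.6 kcal/mol); barrier = 5.2 kcal/mol.

5.2 kcal/mol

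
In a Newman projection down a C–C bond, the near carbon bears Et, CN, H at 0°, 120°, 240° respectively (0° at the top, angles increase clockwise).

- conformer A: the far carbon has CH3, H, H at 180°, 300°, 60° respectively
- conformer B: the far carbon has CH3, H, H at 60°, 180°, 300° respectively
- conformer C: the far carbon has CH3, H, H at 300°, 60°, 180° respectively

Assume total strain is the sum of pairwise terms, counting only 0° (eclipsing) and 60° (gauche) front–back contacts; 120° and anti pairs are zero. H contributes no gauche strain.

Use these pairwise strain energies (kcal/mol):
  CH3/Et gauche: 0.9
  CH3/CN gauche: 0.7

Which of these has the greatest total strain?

B

A (staggered): CN–CH3 gauche; 0.7 = 0.7 kcal/mol.
B (staggered): Et–CH3 gauche, CN–CH3 gauche; 0.9 + 0.7 = 1.6 kcal/mol.
C (staggered): Et–CH3 gauche; 0.9 = 0.9 kcal/mol.
B has the highest total (1.6 kcal/mol).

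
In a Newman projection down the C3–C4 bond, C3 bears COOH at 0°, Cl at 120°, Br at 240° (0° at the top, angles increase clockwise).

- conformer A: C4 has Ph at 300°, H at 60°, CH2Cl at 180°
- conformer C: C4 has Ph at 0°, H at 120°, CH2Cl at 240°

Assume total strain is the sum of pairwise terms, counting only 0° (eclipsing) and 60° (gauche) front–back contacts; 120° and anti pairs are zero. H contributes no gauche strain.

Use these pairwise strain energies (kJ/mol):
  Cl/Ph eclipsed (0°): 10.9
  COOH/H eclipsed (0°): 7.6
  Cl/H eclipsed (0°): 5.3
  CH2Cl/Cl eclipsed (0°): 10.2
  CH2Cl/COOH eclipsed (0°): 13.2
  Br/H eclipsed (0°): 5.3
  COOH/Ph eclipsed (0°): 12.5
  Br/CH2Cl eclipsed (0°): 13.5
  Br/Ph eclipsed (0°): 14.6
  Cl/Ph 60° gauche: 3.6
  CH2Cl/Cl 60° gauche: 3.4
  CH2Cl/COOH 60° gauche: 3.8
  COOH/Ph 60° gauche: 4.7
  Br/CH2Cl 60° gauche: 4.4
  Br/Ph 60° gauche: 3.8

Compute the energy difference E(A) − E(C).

-15.0 kJ/mol

A is staggered. COOH at 0° is gauche with Ph at 300° (4.7); Cl at 120° is gauche with CH2Cl at 180° (3.4); Br at 240° is gauche with Ph at 300° (3.8); Br at 240° is gauche with CH2Cl at 180° (4.4). Total 16.3 kJ/mol.
C is eclipsed. COOH at 0° is eclipsed with Ph at 0° (12.5); Cl at 120° is eclipsed with H at 120° (5.3); Br at 240° is eclipsed with CH2Cl at 240° (13.5). Total 31.3 kJ/mol.
E(A) − E(C) = 16.3 − 31.3 = -15.0 kJ/mol.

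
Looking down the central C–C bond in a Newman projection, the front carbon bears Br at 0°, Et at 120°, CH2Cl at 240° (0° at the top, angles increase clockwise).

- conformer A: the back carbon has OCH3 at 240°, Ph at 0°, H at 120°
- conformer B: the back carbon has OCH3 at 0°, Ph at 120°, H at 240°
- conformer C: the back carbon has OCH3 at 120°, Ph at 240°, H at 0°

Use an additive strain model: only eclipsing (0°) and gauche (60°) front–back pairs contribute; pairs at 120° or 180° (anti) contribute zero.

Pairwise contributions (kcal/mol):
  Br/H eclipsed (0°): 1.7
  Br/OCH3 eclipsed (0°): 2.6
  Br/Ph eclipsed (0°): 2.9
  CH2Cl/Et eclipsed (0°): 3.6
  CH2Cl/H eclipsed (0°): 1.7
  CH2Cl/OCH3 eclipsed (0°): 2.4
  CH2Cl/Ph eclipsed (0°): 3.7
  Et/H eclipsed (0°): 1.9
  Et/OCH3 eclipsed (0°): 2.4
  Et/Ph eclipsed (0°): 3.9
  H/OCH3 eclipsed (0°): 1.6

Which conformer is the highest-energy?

A (eclipsed): Br(0°)/Ph(0°) eclipsed 2.9; Et(120°)/H(120°) eclipsed 1.9; CH2Cl(240°)/OCH3(240°) eclipsed 2.4 → 7.2 kcal/mol.
B (eclipsed): Br(0°)/OCH3(0°) eclipsed 2.6; Et(120°)/Ph(120°) eclipsed 3.9; CH2Cl(240°)/H(240°) eclipsed 1.7 → 8.2 kcal/mol.
C (eclipsed): Br(0°)/H(0°) eclipsed 1.7; Et(120°)/OCH3(120°) eclipsed 2.4; CH2Cl(240°)/Ph(240°) eclipsed 3.7 → 7.8 kcal/mol.
B has the highest total (8.2 kcal/mol).

B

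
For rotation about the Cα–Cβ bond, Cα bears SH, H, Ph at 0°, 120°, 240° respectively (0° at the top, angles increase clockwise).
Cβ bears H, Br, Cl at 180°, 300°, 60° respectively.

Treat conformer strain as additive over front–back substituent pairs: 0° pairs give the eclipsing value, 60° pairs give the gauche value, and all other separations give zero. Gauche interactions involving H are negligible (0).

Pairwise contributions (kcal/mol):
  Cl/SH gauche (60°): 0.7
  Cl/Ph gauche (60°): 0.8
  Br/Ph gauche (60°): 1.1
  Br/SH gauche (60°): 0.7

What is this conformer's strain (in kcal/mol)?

This conformer (staggered): SH(0°)/Br(300°) gauche 0.7; SH(0°)/Cl(60°) gauche 0.7; Ph(240°)/Br(300°) gauche 1.1 → 2.5 kcal/mol.

2.5 kcal/mol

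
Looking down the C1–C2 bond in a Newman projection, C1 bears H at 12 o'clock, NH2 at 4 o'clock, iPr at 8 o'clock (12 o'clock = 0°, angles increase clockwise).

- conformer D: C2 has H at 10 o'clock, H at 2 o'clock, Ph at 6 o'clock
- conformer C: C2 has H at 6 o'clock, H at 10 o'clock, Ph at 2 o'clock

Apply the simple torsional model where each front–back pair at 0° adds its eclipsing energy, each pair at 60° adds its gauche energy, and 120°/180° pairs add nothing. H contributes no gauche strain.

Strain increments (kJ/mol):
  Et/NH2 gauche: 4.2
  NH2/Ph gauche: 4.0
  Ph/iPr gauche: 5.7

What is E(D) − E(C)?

D (staggered): NH2–Ph gauche, iPr–Ph gauche; 4.0 + 5.7 = 9.7 kJ/mol.
C (staggered): NH2–Ph gauche; 4.0 = 4.0 kJ/mol.
E(D) − E(C) = 9.7 − 4.0 = +5.7 kJ/mol.

+5.7 kJ/mol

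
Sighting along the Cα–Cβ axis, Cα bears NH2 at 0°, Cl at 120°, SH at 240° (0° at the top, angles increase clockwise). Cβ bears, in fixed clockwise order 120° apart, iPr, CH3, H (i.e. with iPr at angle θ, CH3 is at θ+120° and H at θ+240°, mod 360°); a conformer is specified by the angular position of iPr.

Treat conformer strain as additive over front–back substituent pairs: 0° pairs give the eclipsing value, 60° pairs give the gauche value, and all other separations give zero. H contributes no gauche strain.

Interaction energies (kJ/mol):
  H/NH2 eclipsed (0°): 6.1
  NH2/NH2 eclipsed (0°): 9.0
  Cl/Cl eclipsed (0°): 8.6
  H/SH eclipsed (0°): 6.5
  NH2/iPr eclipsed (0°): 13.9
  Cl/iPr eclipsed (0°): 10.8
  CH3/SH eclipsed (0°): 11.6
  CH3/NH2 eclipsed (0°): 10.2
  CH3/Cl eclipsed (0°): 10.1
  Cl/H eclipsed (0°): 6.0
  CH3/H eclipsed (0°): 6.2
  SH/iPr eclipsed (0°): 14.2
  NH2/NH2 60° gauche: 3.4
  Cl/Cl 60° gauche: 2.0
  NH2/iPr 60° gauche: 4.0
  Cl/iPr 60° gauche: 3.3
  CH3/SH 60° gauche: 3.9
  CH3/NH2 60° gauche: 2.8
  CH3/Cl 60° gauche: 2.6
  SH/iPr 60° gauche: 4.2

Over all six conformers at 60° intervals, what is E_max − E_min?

16.9 kJ/mol

iPr at 0° (eclipsed): NH2(0°)/iPr(0°) eclipsed 13.9; Cl(120°)/CH3(120°) eclipsed 10.1; SH(240°)/H(240°) eclipsed 6.5 → 30.5 kJ/mol.
iPr at 60° (staggered): NH2(0°)/iPr(60°) gauche 4.0; Cl(120°)/iPr(60°) gauche 3.3; Cl(120°)/CH3(180°) gauche 2.6; SH(240°)/CH3(180°) gauche 3.9 → 13.8 kJ/mol.
iPr at 120° (eclipsed): NH2(0°)/H(0°) eclipsed 6.1; Cl(120°)/iPr(120°) eclipsed 10.8; SH(240°)/CH3(240°) eclipsed 11.6 → 28.5 kJ/mol.
iPr at 180° (staggered): NH2(0°)/CH3(300°) gauche 2.8; Cl(120°)/iPr(180°) gauche 3.3; SH(240°)/iPr(180°) gauche 4.2; SH(240°)/CH3(300°) gauche 3.9 → 14.2 kJ/mol.
iPr at 240° (eclipsed): NH2(0°)/CH3(0°) eclipsed 10.2; Cl(120°)/H(120°) eclipsed 6.0; SH(240°)/iPr(240°) eclipsed 14.2 → 30.4 kJ/mol.
iPr at 300° (staggered): NH2(0°)/iPr(300°) gauche 4.0; NH2(0°)/CH3(60°) gauche 2.8; Cl(120°)/CH3(60°) gauche 2.6; SH(240°)/iPr(300°) gauche 4.2 → 13.6 kJ/mol.
Max at 0° (30.5 kJ/mol), min at 300° (13.6 kJ/mol); barrier = 16.9 kJ/mol.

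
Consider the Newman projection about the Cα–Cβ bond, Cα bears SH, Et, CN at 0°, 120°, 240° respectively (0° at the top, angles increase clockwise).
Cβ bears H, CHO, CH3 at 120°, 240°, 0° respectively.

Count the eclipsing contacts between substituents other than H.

Non-H eclipsing pairs: SH(0°)/CH3(0°); CN(240°)/CHO(240°) — 2 interactions.

2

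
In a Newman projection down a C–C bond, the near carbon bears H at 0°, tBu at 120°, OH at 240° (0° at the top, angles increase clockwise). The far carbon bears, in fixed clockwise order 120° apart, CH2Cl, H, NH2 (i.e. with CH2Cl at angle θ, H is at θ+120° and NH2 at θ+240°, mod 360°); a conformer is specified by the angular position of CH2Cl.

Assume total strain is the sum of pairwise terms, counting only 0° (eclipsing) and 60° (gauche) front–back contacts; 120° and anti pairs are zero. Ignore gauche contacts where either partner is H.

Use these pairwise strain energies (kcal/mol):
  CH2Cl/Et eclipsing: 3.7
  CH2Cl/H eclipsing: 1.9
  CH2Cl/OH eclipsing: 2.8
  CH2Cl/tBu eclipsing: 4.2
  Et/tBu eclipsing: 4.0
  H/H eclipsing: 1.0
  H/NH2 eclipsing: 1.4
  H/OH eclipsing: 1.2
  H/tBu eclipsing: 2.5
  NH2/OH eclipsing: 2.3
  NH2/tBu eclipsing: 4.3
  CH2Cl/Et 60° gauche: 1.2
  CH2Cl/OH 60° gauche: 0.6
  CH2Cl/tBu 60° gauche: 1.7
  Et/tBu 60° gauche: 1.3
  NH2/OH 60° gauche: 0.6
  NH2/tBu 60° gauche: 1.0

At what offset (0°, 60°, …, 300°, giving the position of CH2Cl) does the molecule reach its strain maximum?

240°

CH2Cl at 0° (eclipsed): H–CH2Cl eclipsed, tBu–H eclipsed, OH–NH2 eclipsed; 1.9 + 2.5 + 2.3 = 6.7 kcal/mol.
CH2Cl at 60° (staggered): tBu–CH2Cl gauche, OH–NH2 gauche; 1.7 + 0.6 = 2.3 kcal/mol.
CH2Cl at 120° (eclipsed): H–NH2 eclipsed, tBu–CH2Cl eclipsed, OH–H eclipsed; 1.4 + 4.2 + 1.2 = 6.8 kcal/mol.
CH2Cl at 180° (staggered): tBu–CH2Cl gauche, tBu–NH2 gauche, OH–CH2Cl gauche; 1.7 + 1.0 + 0.6 = 3.3 kcal/mol.
CH2Cl at 240° (eclipsed): H–H eclipsed, tBu–NH2 eclipsed, OH–CH2Cl eclipsed; 1.0 + 4.3 + 2.8 = 8.1 kcal/mol.
CH2Cl at 300° (staggered): tBu–NH2 gauche, OH–CH2Cl gauche, OH–NH2 gauche; 1.0 + 0.6 + 0.6 = 2.2 kcal/mol.
The maximum (8.1 kcal/mol) occurs with CH2Cl at 240°.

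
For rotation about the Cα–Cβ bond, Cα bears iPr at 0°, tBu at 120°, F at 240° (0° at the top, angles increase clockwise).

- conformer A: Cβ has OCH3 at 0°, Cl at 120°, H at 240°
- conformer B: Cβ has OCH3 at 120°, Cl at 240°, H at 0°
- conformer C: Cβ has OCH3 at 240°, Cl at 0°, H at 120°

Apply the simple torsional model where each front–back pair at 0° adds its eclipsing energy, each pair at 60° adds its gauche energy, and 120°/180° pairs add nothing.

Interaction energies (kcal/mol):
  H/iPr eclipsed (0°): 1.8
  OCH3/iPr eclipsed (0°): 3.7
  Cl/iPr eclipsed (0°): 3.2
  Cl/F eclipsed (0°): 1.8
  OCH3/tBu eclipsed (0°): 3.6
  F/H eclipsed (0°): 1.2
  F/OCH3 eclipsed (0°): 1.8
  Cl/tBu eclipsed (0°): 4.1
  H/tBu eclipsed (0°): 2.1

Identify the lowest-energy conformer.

C

A is eclipsed. iPr at 0° is eclipsed with OCH3 at 0° (3.7); tBu at 120° is eclipsed with Cl at 120° (4.1); F at 240° is eclipsed with H at 240° (1.2). Total 9.0 kcal/mol.
B is eclipsed. iPr at 0° is eclipsed with H at 0° (1.8); tBu at 120° is eclipsed with OCH3 at 120° (3.6); F at 240° is eclipsed with Cl at 240° (1.8). Total 7.2 kcal/mol.
C is eclipsed. iPr at 0° is eclipsed with Cl at 0° (3.2); tBu at 120° is eclipsed with H at 120° (2.1); F at 240° is eclipsed with OCH3 at 240° (1.8). Total 7.1 kcal/mol.
C has the lowest total (7.1 kcal/mol).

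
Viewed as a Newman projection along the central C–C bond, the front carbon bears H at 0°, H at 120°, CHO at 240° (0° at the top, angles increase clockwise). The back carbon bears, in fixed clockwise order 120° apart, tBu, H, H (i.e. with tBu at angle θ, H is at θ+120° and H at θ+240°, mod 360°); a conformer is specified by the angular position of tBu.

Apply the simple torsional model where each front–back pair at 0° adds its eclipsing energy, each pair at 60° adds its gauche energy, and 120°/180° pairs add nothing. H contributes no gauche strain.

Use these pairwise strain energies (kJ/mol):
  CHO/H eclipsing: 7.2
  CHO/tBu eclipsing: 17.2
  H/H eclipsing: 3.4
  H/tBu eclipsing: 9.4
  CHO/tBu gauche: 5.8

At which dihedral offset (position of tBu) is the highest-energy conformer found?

tBu at 0° is eclipsed. H at 0° is eclipsed with tBu at 0° (9.4); H at 120° is eclipsed with H at 120° (3.4); CHO at 240° is eclipsed with H at 240° (7.2). Total 20.0 kJ/mol.
tBu at 60° (staggered): no non-H gauche contacts → 0.0 kJ/mol.
tBu at 120° is eclipsed. H at 0° is eclipsed with H at 0° (3.4); H at 120° is eclipsed with tBu at 120° (9.4); CHO at 240° is eclipsed with H at 240° (7.2). Total 20.0 kJ/mol.
tBu at 180° is staggered. CHO at 240° is gauche with tBu at 180° (5.8). Total 5.8 kJ/mol.
tBu at 240° is eclipsed. H at 0° is eclipsed with H at 0° (3.4); H at 120° is eclipsed with H at 120° (3.4); CHO at 240° is eclipsed with tBu at 240° (17.2). Total 24.0 kJ/mol.
tBu at 300° is staggered. CHO at 240° is gauche with tBu at 300° (5.8). Total 5.8 kJ/mol.
The maximum (24.0 kJ/mol) occurs with tBu at 240°.

240°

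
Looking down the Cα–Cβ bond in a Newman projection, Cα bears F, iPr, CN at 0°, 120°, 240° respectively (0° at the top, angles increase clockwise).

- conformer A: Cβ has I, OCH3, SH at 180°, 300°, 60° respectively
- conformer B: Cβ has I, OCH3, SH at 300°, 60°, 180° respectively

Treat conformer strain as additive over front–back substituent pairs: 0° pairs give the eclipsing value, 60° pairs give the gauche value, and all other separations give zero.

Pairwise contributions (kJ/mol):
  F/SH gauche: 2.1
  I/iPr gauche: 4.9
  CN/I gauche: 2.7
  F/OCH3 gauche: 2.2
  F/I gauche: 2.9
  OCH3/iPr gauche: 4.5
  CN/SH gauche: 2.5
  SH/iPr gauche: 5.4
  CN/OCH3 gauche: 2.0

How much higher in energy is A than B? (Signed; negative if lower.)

-0.9 kJ/mol

A (staggered): F–OCH3 gauche, F–SH gauche, iPr–I gauche, iPr–SH gauche, CN–I gauche, CN–OCH3 gauche; 2.2 + 2.1 + 4.9 + 5.4 + 2.7 + 2.0 = 19.3 kJ/mol.
B (staggered): F–I gauche, F–OCH3 gauche, iPr–OCH3 gauche, iPr–SH gauche, CN–I gauche, CN–SH gauche; 2.9 + 2.2 + 4.5 + 5.4 + 2.7 + 2.5 = 20.2 kJ/mol.
E(A) − E(B) = 19.3 − 20.2 = -0.9 kJ/mol.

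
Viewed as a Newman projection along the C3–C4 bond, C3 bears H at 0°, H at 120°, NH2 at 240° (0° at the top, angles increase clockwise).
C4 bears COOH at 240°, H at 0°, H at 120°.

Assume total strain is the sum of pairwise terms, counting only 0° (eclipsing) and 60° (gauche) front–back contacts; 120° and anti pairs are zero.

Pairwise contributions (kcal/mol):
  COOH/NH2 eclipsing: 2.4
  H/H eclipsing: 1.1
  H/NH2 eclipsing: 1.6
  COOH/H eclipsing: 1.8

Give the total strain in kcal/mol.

4.6 kcal/mol

This conformer (eclipsed): H–H eclipsed, H–H eclipsed, NH2–COOH eclipsed; 1.1 + 1.1 + 2.4 = 4.6 kcal/mol.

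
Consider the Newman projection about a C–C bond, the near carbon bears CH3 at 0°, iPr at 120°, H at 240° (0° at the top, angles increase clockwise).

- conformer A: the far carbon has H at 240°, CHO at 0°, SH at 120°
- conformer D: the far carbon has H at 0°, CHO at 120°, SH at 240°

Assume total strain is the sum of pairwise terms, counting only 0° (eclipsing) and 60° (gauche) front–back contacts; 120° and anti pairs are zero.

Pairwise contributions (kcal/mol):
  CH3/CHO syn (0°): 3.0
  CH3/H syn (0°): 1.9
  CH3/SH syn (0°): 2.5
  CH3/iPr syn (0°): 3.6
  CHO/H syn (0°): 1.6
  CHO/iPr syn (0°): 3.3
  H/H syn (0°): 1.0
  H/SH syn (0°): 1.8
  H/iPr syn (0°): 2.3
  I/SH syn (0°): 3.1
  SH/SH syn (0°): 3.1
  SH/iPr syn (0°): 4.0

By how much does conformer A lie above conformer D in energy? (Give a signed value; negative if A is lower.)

+1.0 kcal/mol

A (eclipsed): CH3(0°)/CHO(0°) eclipsed 3.0; iPr(120°)/SH(120°) eclipsed 4.0; H(240°)/H(240°) eclipsed 1.0 → 8.0 kcal/mol.
D (eclipsed): CH3(0°)/H(0°) eclipsed 1.9; iPr(120°)/CHO(120°) eclipsed 3.3; H(240°)/SH(240°) eclipsed 1.8 → 7.0 kcal/mol.
E(A) − E(D) = 8.0 − 7.0 = +1.0 kcal/mol.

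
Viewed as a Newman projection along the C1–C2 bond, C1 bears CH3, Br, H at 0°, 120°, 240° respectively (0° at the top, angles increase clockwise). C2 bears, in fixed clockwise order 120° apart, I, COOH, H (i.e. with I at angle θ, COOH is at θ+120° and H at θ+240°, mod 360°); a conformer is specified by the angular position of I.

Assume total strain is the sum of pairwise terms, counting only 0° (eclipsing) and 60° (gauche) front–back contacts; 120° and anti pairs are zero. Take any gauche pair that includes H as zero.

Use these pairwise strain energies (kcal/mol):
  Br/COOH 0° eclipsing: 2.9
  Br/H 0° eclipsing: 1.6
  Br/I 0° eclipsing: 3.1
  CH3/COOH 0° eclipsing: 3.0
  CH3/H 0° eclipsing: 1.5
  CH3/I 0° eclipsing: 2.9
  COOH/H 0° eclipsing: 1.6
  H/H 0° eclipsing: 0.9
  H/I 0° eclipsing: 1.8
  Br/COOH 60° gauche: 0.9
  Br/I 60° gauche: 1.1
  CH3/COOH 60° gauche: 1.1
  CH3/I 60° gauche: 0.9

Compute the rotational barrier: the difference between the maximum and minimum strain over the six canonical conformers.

4.5 kcal/mol

I at 0° (eclipsed): CH3(0°)/I(0°) eclipsed 2.9; Br(120°)/COOH(120°) eclipsed 2.9; H(240°)/H(240°) eclipsed 0.9 → 6.7 kcal/mol.
I at 60° (staggered): CH3(0°)/I(60°) gauche 0.9; Br(120°)/I(60°) gauche 1.1; Br(120°)/COOH(180°) gauche 0.9 → 2.9 kcal/mol.
I at 120° (eclipsed): CH3(0°)/H(0°) eclipsed 1.5; Br(120°)/I(120°) eclipsed 3.1; H(240°)/COOH(240°) eclipsed 1.6 → 6.2 kcal/mol.
I at 180° (staggered): CH3(0°)/COOH(300°) gauche 1.1; Br(120°)/I(180°) gauche 1.1 → 2.2 kcal/mol.
I at 240° (eclipsed): CH3(0°)/COOH(0°) eclipsed 3.0; Br(120°)/H(120°) eclipsed 1.6; H(240°)/I(240°) eclipsed 1.8 → 6.4 kcal/mol.
I at 300° (staggered): CH3(0°)/I(300°) gauche 0.9; CH3(0°)/COOH(60°) gauche 1.1; Br(120°)/COOH(60°) gauche 0.9 → 2.9 kcal/mol.
Max at 0° (6.7 kcal/mol), min at 180° (2.2 kcal/mol); barrier = 4.5 kcal/mol.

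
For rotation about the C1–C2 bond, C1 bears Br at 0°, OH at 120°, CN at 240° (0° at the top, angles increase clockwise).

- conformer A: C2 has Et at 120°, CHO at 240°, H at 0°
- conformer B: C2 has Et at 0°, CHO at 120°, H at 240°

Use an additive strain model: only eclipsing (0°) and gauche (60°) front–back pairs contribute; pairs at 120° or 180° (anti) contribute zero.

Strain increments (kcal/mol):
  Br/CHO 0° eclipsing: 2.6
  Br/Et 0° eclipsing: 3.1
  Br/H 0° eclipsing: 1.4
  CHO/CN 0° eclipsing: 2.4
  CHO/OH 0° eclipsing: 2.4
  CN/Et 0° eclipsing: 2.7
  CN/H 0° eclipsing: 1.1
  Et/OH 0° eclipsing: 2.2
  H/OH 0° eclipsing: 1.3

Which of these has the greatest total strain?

B

A (eclipsed): Br–H eclipsed, OH–Et eclipsed, CN–CHO eclipsed; 1.4 + 2.2 + 2.4 = 6.0 kcal/mol.
B (eclipsed): Br–Et eclipsed, OH–CHO eclipsed, CN–H eclipsed; 3.1 + 2.4 + 1.1 = 6.6 kcal/mol.
B has the highest total (6.6 kcal/mol).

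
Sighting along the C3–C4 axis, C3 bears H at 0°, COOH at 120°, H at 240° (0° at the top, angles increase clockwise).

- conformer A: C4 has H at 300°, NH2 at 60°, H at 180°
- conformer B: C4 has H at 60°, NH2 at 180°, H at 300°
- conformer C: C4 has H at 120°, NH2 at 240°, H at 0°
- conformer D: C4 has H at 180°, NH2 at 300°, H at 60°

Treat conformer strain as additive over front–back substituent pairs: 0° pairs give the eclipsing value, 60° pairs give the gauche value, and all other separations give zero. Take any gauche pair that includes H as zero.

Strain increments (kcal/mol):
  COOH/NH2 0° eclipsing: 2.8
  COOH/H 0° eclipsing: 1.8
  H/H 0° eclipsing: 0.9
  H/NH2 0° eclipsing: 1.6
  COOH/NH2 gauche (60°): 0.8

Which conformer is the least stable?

A (staggered): COOH–NH2 gauche; 0.8 = 0.8 kcal/mol.
B (staggered): COOH–NH2 gauche; 0.8 = 0.8 kcal/mol.
C (eclipsed): H–H eclipsed, COOH–H eclipsed, H–NH2 eclipsed; 0.9 + 1.8 + 1.6 = 4.3 kcal/mol.
D (staggered): no non-H gauche contacts → 0.0 kcal/mol.
C has the highest total (4.3 kcal/mol).

C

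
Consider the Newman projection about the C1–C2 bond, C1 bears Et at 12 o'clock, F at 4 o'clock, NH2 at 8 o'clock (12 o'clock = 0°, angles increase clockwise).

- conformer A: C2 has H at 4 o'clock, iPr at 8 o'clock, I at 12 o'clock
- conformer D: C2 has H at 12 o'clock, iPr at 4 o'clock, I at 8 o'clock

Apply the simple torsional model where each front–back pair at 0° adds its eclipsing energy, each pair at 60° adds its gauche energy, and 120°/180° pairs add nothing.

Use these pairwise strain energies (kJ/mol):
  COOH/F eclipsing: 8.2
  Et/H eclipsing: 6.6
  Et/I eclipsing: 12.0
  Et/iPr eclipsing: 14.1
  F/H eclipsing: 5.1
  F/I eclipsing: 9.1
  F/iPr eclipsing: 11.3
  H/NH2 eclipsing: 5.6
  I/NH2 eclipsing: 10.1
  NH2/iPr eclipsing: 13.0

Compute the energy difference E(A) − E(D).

A (eclipsed): Et(0°)/I(0°) eclipsed 12.0; F(120°)/H(120°) eclipsed 5.1; NH2(240°)/iPr(240°) eclipsed 13.0 → 30.1 kJ/mol.
D (eclipsed): Et(0°)/H(0°) eclipsed 6.6; F(120°)/iPr(120°) eclipsed 11.3; NH2(240°)/I(240°) eclipsed 10.1 → 28.0 kJ/mol.
E(A) − E(D) = 30.1 − 28.0 = +2.1 kJ/mol.

+2.1 kJ/mol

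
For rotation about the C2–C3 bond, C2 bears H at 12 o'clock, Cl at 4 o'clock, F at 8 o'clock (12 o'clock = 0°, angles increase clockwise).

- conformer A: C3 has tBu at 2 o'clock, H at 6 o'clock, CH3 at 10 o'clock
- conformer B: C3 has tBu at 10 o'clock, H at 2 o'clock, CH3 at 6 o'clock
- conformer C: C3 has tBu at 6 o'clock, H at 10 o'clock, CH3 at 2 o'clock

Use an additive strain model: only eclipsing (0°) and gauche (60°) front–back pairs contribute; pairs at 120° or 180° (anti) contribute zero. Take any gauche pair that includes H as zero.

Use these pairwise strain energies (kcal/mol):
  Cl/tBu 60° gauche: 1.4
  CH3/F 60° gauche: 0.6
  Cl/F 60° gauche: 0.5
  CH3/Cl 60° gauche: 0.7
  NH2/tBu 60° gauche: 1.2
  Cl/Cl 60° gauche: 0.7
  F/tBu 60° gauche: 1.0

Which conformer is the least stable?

C

A (staggered): Cl(120°)/tBu(60°) gauche 1.4; F(240°)/CH3(300°) gauche 0.6 → 2.0 kcal/mol.
B (staggered): Cl(120°)/CH3(180°) gauche 0.7; F(240°)/tBu(300°) gauche 1.0; F(240°)/CH3(180°) gauche 0.6 → 2.3 kcal/mol.
C (staggered): Cl(120°)/tBu(180°) gauche 1.4; Cl(120°)/CH3(60°) gauche 0.7; F(240°)/tBu(180°) gauche 1.0 → 3.1 kcal/mol.
C has the highest total (3.1 kcal/mol).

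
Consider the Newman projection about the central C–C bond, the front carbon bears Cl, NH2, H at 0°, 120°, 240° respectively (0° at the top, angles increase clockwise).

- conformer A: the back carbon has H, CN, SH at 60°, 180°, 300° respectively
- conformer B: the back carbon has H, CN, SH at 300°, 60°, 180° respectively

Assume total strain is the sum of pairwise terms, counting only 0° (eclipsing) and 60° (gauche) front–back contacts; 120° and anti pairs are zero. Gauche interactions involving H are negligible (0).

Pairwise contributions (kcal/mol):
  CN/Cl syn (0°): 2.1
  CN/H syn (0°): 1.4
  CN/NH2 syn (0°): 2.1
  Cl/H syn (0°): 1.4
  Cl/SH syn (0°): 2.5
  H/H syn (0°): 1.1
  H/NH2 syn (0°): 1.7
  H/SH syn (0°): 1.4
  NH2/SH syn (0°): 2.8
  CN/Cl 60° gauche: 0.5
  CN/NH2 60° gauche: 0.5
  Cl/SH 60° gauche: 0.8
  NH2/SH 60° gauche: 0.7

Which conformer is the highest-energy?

A (staggered): Cl(0°)/SH(300°) gauche 0.8; NH2(120°)/CN(180°) gauche 0.5 → 1.3 kcal/mol.
B (staggered): Cl(0°)/CN(60°) gauche 0.5; NH2(120°)/CN(60°) gauche 0.5; NH2(120°)/SH(180°) gauche 0.7 → 1.7 kcal/mol.
B has the highest total (1.7 kcal/mol).

B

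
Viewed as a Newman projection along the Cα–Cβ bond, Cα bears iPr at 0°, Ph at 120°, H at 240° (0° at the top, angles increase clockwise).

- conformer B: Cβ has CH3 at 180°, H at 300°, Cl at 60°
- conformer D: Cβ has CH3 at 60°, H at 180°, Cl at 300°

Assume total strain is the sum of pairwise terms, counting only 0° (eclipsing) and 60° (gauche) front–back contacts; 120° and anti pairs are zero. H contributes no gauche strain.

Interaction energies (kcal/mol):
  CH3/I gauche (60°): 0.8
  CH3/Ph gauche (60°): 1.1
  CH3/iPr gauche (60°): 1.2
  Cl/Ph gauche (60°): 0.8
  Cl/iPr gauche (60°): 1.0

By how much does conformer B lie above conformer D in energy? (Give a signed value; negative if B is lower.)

B (staggered): iPr–Cl gauche, Ph–CH3 gauche, Ph–Cl gauche; 1.0 + 1.1 + 0.8 = 2.9 kcal/mol.
D (staggered): iPr–CH3 gauche, iPr–Cl gauche, Ph–CH3 gauche; 1.2 + 1.0 + 1.1 = 3.3 kcal/mol.
E(B) − E(D) = 2.9 − 3.3 = -0.4 kcal/mol.

-0.4 kcal/mol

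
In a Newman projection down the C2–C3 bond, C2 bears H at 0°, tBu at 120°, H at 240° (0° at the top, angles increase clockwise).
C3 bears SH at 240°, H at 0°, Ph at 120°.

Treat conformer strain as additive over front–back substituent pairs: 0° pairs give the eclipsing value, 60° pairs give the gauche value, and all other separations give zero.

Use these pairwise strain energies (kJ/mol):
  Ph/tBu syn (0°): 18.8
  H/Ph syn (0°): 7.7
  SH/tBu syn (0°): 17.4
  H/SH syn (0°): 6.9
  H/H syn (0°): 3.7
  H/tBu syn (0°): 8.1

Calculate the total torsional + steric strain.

This conformer (eclipsed): H–H eclipsed, tBu–Ph eclipsed, H–SH eclipsed; 3.7 + 18.8 + 6.9 = 29.4 kJ/mol.

29.4 kJ/mol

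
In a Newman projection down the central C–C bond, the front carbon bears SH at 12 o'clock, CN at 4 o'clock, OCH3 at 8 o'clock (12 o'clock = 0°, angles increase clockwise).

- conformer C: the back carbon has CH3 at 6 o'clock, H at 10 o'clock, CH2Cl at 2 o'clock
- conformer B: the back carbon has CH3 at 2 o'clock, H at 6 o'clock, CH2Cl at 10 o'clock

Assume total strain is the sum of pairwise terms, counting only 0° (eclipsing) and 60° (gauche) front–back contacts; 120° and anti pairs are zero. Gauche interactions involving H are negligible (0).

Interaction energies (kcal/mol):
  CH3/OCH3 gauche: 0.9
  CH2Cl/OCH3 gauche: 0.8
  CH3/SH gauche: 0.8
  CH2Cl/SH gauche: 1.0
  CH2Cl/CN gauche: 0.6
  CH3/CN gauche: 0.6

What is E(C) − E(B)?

-0.1 kcal/mol

C (staggered): SH(0°)/CH2Cl(60°) gauche 1.0; CN(120°)/CH3(180°) gauche 0.6; CN(120°)/CH2Cl(60°) gauche 0.6; OCH3(240°)/CH3(180°) gauche 0.9 → 3.1 kcal/mol.
B (staggered): SH(0°)/CH3(60°) gauche 0.8; SH(0°)/CH2Cl(300°) gauche 1.0; CN(120°)/CH3(60°) gauche 0.6; OCH3(240°)/CH2Cl(300°) gauche 0.8 → 3.2 kcal/mol.
E(C) − E(B) = 3.1 − 3.2 = -0.1 kcal/mol.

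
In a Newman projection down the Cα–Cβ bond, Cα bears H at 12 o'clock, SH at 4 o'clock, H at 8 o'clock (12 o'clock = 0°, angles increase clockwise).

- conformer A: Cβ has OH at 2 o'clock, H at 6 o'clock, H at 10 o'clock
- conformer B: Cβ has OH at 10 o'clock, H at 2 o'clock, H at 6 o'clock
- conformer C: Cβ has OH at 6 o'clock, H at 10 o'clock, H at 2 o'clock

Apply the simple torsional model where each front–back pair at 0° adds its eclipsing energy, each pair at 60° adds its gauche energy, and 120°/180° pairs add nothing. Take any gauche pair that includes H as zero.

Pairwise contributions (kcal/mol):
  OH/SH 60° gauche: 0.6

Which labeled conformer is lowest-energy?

B

A (staggered): SH–OH gauche; 0.6 = 0.6 kcal/mol.
B (staggered): no non-H gauche contacts → 0.0 kcal/mol.
C (staggered): SH–OH gauche; 0.6 = 0.6 kcal/mol.
B has the lowest total (0.0 kcal/mol).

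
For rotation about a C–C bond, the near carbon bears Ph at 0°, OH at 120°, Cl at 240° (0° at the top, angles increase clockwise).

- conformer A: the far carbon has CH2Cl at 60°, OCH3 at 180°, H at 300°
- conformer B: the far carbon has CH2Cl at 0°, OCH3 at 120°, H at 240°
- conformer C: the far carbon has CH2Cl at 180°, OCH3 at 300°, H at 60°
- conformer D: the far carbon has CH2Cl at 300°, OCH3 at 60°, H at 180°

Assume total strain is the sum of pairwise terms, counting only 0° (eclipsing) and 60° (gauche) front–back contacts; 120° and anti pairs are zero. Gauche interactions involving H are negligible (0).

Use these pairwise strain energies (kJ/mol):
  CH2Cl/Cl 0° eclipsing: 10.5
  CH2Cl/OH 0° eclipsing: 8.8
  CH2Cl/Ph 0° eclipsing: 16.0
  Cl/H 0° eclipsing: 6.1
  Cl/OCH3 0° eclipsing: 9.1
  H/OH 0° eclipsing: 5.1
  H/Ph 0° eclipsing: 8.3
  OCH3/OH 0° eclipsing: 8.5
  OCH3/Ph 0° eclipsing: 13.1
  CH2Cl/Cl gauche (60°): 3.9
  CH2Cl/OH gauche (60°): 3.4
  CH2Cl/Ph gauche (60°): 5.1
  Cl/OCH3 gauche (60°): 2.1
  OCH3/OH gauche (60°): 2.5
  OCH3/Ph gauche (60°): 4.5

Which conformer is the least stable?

A (staggered): Ph(0°)/CH2Cl(60°) gauche 5.1; OH(120°)/CH2Cl(60°) gauche 3.4; OH(120°)/OCH3(180°) gauche 2.5; Cl(240°)/OCH3(180°) gauche 2.1 → 13.1 kJ/mol.
B (eclipsed): Ph(0°)/CH2Cl(0°) eclipsed 16.0; OH(120°)/OCH3(120°) eclipsed 8.5; Cl(240°)/H(240°) eclipsed 6.1 → 30.6 kJ/mol.
C (staggered): Ph(0°)/OCH3(300°) gauche 4.5; OH(120°)/CH2Cl(180°) gauche 3.4; Cl(240°)/CH2Cl(180°) gauche 3.9; Cl(240°)/OCH3(300°) gauche 2.1 → 13.9 kJ/mol.
D (staggered): Ph(0°)/CH2Cl(300°) gauche 5.1; Ph(0°)/OCH3(60°) gauche 4.5; OH(120°)/OCH3(60°) gauche 2.5; Cl(240°)/CH2Cl(300°) gauche 3.9 → 16.0 kJ/mol.
B has the highest total (30.6 kJ/mol).

B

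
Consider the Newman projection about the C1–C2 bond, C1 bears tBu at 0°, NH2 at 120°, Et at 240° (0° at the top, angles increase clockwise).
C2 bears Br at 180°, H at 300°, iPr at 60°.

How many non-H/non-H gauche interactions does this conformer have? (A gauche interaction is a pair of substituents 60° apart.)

Non-H gauche pairs: tBu(0°)/iPr(60°); NH2(120°)/Br(180°); NH2(120°)/iPr(60°); Et(240°)/Br(180°) — 4 interactions.

4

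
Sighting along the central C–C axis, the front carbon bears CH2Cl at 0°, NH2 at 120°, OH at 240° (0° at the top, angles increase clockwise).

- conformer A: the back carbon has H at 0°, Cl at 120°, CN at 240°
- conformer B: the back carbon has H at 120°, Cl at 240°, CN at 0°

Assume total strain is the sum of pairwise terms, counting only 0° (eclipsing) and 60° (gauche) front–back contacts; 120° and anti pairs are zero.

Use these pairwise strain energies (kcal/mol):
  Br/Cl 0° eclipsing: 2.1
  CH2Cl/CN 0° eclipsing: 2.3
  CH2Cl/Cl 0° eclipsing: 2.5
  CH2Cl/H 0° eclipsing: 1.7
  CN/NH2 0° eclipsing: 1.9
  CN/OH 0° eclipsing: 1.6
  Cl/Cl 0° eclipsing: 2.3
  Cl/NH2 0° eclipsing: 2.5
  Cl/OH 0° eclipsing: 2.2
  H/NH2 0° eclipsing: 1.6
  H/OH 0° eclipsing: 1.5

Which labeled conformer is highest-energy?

A is eclipsed. CH2Cl at 0° is eclipsed with H at 0° (1.7); NH2 at 120° is eclipsed with Cl at 120° (2.5); OH at 240° is eclipsed with CN at 240° (1.6). Total 5.8 kcal/mol.
B is eclipsed. CH2Cl at 0° is eclipsed with CN at 0° (2.3); NH2 at 120° is eclipsed with H at 120° (1.6); OH at 240° is eclipsed with Cl at 240° (2.2). Total 6.1 kcal/mol.
B has the highest total (6.1 kcal/mol).

B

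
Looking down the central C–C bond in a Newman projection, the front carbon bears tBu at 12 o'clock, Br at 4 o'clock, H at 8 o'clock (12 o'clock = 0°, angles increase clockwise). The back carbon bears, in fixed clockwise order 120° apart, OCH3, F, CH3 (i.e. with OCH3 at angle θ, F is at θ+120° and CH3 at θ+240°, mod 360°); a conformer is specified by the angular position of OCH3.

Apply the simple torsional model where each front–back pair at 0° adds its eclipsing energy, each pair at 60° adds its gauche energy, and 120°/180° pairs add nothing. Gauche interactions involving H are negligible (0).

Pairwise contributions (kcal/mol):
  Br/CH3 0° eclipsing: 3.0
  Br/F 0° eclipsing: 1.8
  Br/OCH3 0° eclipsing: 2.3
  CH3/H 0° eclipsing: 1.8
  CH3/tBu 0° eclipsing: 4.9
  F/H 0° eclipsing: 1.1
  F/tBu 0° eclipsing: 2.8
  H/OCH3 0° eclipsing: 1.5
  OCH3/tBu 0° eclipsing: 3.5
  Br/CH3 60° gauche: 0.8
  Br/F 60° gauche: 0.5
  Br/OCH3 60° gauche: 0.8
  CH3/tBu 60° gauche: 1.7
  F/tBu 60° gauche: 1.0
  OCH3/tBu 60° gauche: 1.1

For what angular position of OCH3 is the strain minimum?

300°

OCH3 at 0° is eclipsed. tBu at 0° is eclipsed with OCH3 at 0° (3.5); Br at 120° is eclipsed with F at 120° (1.8); H at 240° is eclipsed with CH3 at 240° (1.8). Total 7.1 kcal/mol.
OCH3 at 60° is staggered. tBu at 0° is gauche with OCH3 at 60° (1.1); tBu at 0° is gauche with CH3 at 300° (1.7); Br at 120° is gauche with OCH3 at 60° (0.8); Br at 120° is gauche with F at 180° (0.5). Total 4.1 kcal/mol.
OCH3 at 120° is eclipsed. tBu at 0° is eclipsed with CH3 at 0° (4.9); Br at 120° is eclipsed with OCH3 at 120° (2.3); H at 240° is eclipsed with F at 240° (1.1). Total 8.3 kcal/mol.
OCH3 at 180° is staggered. tBu at 0° is gauche with F at 300° (1.0); tBu at 0° is gauche with CH3 at 60° (1.7); Br at 120° is gauche with OCH3 at 180° (0.8); Br at 120° is gauche with CH3 at 60° (0.8). Total 4.3 kcal/mol.
OCH3 at 240° is eclipsed. tBu at 0° is eclipsed with F at 0° (2.8); Br at 120° is eclipsed with CH3 at 120° (3.0); H at 240° is eclipsed with OCH3 at 240° (1.5). Total 7.3 kcal/mol.
OCH3 at 300° is staggered. tBu at 0° is gauche with OCH3 at 300° (1.1); tBu at 0° is gauche with F at 60° (1.0); Br at 120° is gauche with F at 60° (0.5); Br at 120° is gauche with CH3 at 180° (0.8). Total 3.4 kcal/mol.
The minimum (3.4 kcal/mol) occurs with OCH3 at 300°.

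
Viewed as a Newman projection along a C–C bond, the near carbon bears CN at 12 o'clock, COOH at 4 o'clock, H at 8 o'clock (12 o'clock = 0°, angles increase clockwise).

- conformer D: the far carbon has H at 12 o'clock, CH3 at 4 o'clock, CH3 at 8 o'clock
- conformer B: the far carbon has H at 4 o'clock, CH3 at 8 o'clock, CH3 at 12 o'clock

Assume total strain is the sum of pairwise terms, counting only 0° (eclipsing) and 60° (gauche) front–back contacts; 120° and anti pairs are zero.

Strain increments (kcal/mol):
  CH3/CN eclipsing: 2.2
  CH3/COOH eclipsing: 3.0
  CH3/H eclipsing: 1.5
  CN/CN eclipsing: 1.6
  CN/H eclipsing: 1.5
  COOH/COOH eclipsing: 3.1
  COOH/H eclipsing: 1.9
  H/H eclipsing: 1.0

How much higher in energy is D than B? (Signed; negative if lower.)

D (eclipsed): CN(0°)/H(0°) eclipsed 1.5; COOH(120°)/CH3(120°) eclipsed 3.0; H(240°)/CH3(240°) eclipsed 1.5 → 6.0 kcal/mol.
B (eclipsed): CN(0°)/CH3(0°) eclipsed 2.2; COOH(120°)/H(120°) eclipsed 1.9; H(240°)/CH3(240°) eclipsed 1.5 → 5.6 kcal/mol.
E(D) − E(B) = 6.0 − 5.6 = +0.4 kcal/mol.

+0.4 kcal/mol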